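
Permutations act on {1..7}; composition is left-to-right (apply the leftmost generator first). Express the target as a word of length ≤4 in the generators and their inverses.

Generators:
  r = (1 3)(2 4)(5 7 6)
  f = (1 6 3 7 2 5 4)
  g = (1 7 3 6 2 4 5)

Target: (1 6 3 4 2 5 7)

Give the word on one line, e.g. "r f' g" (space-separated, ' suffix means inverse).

f g' f'

  after f: (1 6 3 7 2 5 4)
  after g': (1 3)(2 4 5)(6 7)
  after f': (1 6 3 4 2 5 7)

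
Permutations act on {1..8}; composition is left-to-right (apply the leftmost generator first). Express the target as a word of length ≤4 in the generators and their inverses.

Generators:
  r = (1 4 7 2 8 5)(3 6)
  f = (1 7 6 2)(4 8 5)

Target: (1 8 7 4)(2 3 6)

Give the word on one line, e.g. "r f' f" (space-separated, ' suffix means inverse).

f' r

  after f': (1 2 6 7)(4 5 8)
  after r: (1 8 7 4)(2 3 6)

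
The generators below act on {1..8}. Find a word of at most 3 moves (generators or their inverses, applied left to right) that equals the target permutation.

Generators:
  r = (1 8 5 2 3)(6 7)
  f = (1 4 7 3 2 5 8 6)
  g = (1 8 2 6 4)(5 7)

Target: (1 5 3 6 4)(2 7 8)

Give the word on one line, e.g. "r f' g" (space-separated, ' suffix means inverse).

r f'

  after r: (1 8 5 2 3)(6 7)
  after f': (1 5 3 6 4)(2 7 8)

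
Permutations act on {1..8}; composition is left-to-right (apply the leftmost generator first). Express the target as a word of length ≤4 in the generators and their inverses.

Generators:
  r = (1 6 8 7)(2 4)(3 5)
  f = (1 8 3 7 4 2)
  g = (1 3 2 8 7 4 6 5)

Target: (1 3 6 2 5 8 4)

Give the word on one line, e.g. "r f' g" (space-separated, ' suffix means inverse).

g' r

  after g': (1 5 6 4 7 8 2 3)
  after r: (1 3 6 2 5 8 4)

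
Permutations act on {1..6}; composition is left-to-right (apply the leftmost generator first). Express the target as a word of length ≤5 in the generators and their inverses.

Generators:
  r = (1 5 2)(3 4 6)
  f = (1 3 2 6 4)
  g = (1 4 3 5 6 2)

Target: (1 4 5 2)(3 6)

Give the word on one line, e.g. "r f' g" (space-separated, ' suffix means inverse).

  after g: (1 4 3 5 6 2)
  after r: (1 6)(2 5 3)
  after g: (1 2 6 4 3)
  after f': (1 3 4)
  after r: (1 4 5 2)(3 6)

g r g f' r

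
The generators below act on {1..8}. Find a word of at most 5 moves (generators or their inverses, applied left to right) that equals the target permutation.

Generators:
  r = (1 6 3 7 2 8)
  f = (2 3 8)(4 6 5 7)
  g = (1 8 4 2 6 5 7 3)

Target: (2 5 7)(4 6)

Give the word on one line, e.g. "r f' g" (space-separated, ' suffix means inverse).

r' g' g' f r

  after r': (1 8 2 7 3 6)
  after g': (2 5 6 3)(4 8)
  after g': (1 3 4)(2 6 7 5)
  after f: (1 8 2 5 3 6 4)
  after r: (2 5 7)(4 6)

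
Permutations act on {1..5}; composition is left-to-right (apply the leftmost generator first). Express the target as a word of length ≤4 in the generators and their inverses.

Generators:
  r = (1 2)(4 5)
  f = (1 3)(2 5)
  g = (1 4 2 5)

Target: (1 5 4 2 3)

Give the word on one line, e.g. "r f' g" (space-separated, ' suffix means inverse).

r' f

  after r': (1 2)(4 5)
  after f: (1 5 4 2 3)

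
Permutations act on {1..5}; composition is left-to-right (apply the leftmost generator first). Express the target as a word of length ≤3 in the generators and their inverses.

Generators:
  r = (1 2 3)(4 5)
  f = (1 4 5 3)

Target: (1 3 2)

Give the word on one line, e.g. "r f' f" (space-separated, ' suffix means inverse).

r r

  after r: (1 2 3)(4 5)
  after r: (1 3 2)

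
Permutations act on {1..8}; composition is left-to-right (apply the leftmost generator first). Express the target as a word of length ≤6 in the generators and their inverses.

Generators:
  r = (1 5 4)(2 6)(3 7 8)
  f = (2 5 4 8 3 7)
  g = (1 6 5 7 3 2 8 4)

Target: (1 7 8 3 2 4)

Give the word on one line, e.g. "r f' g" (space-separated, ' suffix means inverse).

f g f g g

  after f: (2 5 4 8 3 7)
  after g: (1 6 5)(2 7 8)
  after f: (1 6 4 8 5)(3 7)
  after g: (1 5 6)(2 8 7)
  after g: (1 7 8 3 2 4)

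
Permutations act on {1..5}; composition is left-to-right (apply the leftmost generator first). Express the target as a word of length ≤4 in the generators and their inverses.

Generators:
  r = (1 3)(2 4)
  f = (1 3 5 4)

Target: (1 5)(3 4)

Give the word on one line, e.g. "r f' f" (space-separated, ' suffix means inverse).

f r' r' f

  after f: (1 3 5 4)
  after r': (2 4 3 5)
  after r': (1 3 5 4)
  after f: (1 5)(3 4)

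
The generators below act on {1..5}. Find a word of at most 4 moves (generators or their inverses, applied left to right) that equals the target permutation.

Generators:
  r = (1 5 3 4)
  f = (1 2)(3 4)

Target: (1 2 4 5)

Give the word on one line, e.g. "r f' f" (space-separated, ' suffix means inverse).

f' r r r

  after f': (1 2)(3 4)
  after r: (1 2 5 3)
  after r: (1 2 3 5 4)
  after r: (1 2 4 5)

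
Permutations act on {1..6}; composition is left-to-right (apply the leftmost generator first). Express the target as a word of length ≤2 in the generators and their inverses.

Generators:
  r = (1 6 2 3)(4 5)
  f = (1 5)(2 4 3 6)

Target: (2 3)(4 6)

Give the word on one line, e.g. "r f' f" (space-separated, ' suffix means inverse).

  after f: (1 5)(2 4 3 6)
  after f: (2 3)(4 6)

f f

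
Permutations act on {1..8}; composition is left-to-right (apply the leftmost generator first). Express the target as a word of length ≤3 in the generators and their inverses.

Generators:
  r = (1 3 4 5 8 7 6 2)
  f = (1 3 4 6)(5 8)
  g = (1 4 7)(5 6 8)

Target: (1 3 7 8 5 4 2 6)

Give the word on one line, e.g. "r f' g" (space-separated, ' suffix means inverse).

  after f': (1 6 4 3)(5 8)
  after f': (1 4)(3 6)
  after r': (1 3 7 8 5 4 2 6)

f' f' r'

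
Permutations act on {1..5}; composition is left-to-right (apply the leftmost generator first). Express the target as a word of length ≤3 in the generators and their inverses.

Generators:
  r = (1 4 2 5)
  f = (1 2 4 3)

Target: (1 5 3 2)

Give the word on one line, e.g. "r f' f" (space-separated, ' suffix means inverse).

r' f' f'

  after r': (1 5 2 4)
  after f': (1 5)(3 4)
  after f': (1 5 3 2)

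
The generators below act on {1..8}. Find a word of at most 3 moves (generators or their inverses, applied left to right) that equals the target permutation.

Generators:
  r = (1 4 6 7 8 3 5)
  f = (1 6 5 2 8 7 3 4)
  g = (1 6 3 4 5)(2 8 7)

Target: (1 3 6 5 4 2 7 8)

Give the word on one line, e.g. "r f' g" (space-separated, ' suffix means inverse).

g' f' g

  after g': (1 5 4 3 6)(2 7 8)
  after f': (1 6 4 7 2 8 5 3)
  after g: (1 3 6 5 4 2 7 8)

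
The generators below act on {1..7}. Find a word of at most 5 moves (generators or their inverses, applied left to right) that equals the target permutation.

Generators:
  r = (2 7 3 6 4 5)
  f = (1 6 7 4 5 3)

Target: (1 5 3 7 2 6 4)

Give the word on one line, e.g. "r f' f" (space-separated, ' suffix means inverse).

  after f: (1 6 7 4 5 3)
  after f: (1 7 5)(3 6 4)
  after r: (1 3 4 6 5)(2 7)
  after f': (1 5 3 7 2 6 4)

f f r f'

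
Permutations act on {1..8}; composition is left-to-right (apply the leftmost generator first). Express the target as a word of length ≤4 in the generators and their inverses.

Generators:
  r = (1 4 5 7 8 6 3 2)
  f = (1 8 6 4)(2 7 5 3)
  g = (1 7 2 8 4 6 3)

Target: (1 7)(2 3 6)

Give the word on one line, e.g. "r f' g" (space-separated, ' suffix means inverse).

  after f': (1 4 6 8)(2 3 5 7)
  after r': (2 6 7 3 4 8)
  after g: (1 7)(2 3 6)

f' r' g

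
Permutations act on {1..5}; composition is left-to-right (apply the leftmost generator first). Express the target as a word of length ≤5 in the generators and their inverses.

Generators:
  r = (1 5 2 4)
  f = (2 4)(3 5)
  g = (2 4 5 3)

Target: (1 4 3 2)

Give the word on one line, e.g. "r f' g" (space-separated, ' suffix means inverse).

r' r' g

  after r': (1 4 2 5)
  after r': (1 2)(4 5)
  after g: (1 4 3 2)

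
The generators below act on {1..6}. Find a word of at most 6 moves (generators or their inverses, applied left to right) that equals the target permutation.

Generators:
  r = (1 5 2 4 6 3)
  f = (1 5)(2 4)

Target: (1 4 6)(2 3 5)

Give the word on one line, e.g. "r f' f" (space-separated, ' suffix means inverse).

f' r f f r

  after f': (1 5)(2 4)
  after r: (1 2 6 3)
  after f: (1 4 2 6 3 5)
  after f: (1 2 6 3)
  after r: (1 4 6)(2 3 5)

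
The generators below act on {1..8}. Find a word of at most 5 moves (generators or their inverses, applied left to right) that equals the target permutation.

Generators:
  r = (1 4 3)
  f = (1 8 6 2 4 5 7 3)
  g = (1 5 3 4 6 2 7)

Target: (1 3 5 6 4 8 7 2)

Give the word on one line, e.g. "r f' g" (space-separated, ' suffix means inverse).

g r' f' g'

  after g: (1 5 3 4 6 2 7)
  after r': (1 5 4 6 2 7 3)
  after f': (1 4 8)(2 5)
  after g': (1 3 5 6 4 8 7 2)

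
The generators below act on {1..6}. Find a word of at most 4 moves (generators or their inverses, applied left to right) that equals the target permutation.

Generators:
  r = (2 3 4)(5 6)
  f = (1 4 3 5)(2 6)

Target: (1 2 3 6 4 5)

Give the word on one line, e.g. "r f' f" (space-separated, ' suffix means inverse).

  after f': (1 5 3 4)(2 6)
  after r: (1 6 3 2 5 4)
  after f': (1 2 3 6 4 5)

f' r f'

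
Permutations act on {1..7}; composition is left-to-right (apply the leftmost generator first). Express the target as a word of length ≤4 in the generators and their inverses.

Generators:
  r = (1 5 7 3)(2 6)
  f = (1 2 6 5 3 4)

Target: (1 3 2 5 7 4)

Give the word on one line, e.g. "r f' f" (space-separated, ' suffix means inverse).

  after r: (1 5 7 3)(2 6)
  after f: (1 3 2 5 7 4)

r f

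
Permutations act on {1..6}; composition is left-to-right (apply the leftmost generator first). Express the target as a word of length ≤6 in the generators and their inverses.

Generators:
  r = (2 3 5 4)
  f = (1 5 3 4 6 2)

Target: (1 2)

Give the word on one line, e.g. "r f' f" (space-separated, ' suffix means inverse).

f' f' r' f' r

  after f': (1 2 6 4 3 5)
  after f': (1 6 3)(2 4 5)
  after r': (1 6 2 5 4 3)
  after f': (1 4 5 3 2)
  after r: (1 2)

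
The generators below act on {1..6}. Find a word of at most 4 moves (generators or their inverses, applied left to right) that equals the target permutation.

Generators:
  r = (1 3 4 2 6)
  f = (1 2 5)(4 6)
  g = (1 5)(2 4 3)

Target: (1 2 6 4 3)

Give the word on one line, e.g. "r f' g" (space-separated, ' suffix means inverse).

  after g: (1 5)(2 4 3)
  after f': (1 2 6 4 3)

g f'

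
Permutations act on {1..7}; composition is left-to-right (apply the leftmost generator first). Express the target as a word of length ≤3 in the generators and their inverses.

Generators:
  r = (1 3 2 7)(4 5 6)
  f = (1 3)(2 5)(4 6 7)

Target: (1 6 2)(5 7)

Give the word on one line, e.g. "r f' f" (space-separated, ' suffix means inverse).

r' f'

  after r': (1 7 2 3)(4 6 5)
  after f': (1 6 2)(5 7)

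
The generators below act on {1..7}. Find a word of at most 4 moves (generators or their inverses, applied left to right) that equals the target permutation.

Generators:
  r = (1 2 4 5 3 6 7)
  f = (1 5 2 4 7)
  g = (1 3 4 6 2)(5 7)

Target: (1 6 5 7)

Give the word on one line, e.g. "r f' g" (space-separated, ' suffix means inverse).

f' g r r

  after f': (1 7 4 2 5)
  after g: (1 5 3 4)(2 7 6)
  after r: (1 3 5 6 4 2)
  after r: (1 6 5 7)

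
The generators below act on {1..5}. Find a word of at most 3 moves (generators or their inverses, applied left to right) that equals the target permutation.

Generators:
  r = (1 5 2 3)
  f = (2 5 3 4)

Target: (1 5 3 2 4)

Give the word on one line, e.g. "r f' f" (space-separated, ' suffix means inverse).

f' r

  after f': (2 4 3 5)
  after r: (1 5 3 2 4)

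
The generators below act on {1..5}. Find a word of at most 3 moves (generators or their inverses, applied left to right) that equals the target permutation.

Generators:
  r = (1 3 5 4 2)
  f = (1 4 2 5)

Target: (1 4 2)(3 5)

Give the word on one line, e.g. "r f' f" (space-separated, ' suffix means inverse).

  after r': (1 2 4 5 3)
  after f': (1 4 2)(3 5)

r' f'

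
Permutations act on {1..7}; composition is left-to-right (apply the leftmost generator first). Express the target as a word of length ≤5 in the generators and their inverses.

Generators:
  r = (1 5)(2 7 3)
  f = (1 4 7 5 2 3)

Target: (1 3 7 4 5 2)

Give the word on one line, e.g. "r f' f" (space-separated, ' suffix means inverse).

  after r: (1 5)(2 7 3)
  after r: (2 3 7)
  after r: (1 5)
  after f': (1 7 4)(2 5 3)
  after r: (1 3 7 4 5 2)

r r r f' r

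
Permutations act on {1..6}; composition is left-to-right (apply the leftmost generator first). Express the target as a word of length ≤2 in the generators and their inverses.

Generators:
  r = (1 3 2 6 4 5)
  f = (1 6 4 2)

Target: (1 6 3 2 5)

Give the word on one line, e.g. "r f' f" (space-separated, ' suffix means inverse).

f' r

  after f': (1 2 4 6)
  after r: (1 6 3 2 5)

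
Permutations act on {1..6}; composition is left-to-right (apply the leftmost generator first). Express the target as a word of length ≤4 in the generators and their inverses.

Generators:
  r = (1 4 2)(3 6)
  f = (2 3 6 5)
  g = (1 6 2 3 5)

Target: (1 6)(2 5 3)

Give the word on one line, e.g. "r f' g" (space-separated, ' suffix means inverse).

f g

  after f: (2 3 6 5)
  after g: (1 6)(2 5 3)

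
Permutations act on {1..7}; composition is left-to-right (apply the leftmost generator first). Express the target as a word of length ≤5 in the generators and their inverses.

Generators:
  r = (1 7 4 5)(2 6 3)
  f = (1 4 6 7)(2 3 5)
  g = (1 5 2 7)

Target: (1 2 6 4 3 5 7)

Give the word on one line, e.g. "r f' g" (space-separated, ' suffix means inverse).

  after f': (1 7 6 4)(2 5 3)
  after r': (2 4 5 6 7)
  after g: (1 5 6)(2 4)
  after f: (1 2 6 4 3 5 7)

f' r' g f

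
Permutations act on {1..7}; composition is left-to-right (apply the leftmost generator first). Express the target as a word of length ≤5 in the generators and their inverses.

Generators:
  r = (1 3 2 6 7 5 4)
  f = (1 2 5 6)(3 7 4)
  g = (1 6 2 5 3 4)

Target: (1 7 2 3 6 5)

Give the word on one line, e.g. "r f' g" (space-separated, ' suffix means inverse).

  after g': (1 4 3 5 2 6)
  after r': (1 5 3 7 6 4)
  after r': (1 7 2 3 6 5)

g' r' r'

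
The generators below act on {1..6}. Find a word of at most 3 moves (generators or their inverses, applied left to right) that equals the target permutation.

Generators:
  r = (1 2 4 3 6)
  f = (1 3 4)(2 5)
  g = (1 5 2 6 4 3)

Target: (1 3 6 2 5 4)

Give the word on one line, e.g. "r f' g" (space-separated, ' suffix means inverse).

  after r': (1 6 3 4 2)
  after g: (1 4 6)(2 5)
  after r: (1 3 6 2 5 4)

r' g r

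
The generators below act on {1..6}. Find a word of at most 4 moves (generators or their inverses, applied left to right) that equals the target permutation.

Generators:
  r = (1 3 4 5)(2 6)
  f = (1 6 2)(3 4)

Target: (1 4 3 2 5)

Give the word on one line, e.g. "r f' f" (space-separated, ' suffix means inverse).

  after r: (1 3 4 5)(2 6)
  after f': (1 4 5 2)
  after r': (1 3)(2 5 6)
  after f': (1 4 3 2 5)

r f' r' f'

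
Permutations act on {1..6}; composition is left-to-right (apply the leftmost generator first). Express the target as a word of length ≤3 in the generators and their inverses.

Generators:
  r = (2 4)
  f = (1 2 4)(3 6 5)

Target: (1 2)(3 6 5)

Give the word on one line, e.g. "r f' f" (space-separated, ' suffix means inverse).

r' f' f'

  after r': (2 4)
  after f': (1 4)(3 5 6)
  after f': (1 2)(3 6 5)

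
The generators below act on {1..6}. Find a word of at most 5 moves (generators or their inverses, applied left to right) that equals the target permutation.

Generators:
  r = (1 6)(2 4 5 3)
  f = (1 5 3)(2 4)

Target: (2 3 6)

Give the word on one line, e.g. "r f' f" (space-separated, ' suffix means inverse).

  after r': (1 6)(2 3 5 4)
  after f: (1 6 5 2)
  after f: (1 6 3)(2 5 4)
  after r: (2 3 6)

r' f f r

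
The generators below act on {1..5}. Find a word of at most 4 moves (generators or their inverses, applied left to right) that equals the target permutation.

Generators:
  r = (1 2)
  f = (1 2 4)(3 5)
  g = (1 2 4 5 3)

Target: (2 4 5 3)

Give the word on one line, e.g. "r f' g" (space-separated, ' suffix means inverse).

g r

  after g: (1 2 4 5 3)
  after r: (2 4 5 3)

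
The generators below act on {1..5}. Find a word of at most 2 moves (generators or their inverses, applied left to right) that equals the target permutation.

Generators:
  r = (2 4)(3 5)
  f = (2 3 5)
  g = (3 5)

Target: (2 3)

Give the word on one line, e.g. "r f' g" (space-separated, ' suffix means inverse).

  after f': (2 5 3)
  after g': (2 3)

f' g'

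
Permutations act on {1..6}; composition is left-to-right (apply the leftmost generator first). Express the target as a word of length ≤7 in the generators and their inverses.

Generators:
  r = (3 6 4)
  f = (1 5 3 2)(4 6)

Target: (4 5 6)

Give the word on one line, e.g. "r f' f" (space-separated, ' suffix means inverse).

r' f r f' r'

  after r': (3 4 6)
  after f: (1 5 3 6 2)
  after r: (1 5 6 2)(3 4)
  after f': (3 6)(4 5)
  after r': (4 5 6)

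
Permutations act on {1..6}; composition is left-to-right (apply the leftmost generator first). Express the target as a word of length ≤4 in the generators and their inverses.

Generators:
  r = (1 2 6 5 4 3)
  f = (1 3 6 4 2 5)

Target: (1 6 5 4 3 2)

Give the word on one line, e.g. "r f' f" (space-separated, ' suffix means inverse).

r' r' f'

  after r': (1 3 4 5 6 2)
  after r': (1 4 6)(2 3 5)
  after f': (1 6 5 4 3 2)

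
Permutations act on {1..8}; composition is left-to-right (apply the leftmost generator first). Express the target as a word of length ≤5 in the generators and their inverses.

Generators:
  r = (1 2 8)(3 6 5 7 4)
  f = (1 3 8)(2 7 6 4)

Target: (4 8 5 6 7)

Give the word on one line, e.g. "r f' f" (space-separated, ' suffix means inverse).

  after r': (1 8 2)(3 4 7 5 6)
  after f: (2 3)(4 6 8 7 5)
  after r': (1 8 5 7 6 2 4 3)
  after f: (4 8 5 6 7)

r' f r' f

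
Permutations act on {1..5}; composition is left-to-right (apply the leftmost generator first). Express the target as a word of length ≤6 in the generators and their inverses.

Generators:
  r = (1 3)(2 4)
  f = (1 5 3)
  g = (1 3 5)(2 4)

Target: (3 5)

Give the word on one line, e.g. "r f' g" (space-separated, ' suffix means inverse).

  after g: (1 3 5)(2 4)
  after r: (3 5)
  after f: (1 5)
  after f: (1 3)
  after f: (3 5)

g r f f f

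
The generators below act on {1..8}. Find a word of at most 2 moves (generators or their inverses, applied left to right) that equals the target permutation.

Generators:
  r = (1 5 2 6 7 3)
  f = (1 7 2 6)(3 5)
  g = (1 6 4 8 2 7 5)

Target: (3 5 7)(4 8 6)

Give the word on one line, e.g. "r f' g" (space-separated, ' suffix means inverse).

g f

  after g: (1 6 4 8 2 7 5)
  after f: (3 5 7)(4 8 6)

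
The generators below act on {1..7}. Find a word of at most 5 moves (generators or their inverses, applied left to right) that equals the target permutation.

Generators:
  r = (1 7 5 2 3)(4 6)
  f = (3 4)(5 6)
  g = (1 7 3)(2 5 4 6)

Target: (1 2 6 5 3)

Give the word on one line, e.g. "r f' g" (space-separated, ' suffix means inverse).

  after r': (1 3 2 5 7)(4 6)
  after g': (1 7 3 6 5)
  after r: (1 5 7)(2 3 4 6)
  after f: (1 6 2 4 5 7)
  after g: (1 2 6 5 3)

r' g' r f g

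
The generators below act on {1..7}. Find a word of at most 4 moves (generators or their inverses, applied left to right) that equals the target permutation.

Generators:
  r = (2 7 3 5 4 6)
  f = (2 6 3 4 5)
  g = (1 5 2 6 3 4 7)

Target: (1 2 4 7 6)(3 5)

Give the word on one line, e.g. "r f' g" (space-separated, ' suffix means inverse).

  after g: (1 5 2 6 3 4 7)
  after g: (1 2 3 7 5 6 4)
  after r': (1 6 5 4)(2 7 3)
  after g': (1 2 4 7 6)(3 5)

g g r' g'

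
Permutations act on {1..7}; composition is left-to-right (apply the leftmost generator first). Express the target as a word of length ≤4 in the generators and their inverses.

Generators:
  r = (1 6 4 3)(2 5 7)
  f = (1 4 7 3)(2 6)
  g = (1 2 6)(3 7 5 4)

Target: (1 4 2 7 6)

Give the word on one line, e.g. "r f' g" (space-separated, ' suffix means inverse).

  after f: (1 4 7 3)(2 6)
  after r: (1 3 6 5 7)(2 4)
  after g: (1 7 2 3)(4 6)
  after f': (1 4 2 7 6)

f r g f'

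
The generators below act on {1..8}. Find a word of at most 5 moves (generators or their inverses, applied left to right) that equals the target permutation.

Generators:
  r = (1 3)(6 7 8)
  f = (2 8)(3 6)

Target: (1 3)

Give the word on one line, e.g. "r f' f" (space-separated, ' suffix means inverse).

  after r': (1 3)(6 8 7)
  after r': (6 7 8)
  after r': (1 3)

r' r' r'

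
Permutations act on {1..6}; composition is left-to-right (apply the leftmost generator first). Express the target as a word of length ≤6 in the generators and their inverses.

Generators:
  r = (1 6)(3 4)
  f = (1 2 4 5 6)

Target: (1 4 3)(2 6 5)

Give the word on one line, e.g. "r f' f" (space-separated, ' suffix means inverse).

  after r': (1 6)(3 4)
  after f': (1 5 4 3 2)
  after f': (1 4 3)(2 6 5)
  after r': (1 3 6 5 2)
  after r': (1 4 3)(2 6 5)

r' f' f' r' r'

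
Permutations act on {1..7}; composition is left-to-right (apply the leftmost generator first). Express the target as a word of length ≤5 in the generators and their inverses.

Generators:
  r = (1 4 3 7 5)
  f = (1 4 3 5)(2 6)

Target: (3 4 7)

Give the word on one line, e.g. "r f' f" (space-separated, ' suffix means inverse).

  after r': (1 5 7 3 4)
  after r': (1 7 4 5 3)
  after f': (1 7)(2 6)(3 5 4)
  after r: (1 5 3)(2 6)(4 7)
  after f: (3 4 7)

r' r' f' r f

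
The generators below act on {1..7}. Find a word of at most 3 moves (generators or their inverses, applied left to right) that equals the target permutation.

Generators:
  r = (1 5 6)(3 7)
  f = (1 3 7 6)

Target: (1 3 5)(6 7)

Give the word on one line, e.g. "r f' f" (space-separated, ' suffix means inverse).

  after f': (1 6 7 3)
  after r: (3 5 6)
  after f: (1 3 5)(6 7)

f' r f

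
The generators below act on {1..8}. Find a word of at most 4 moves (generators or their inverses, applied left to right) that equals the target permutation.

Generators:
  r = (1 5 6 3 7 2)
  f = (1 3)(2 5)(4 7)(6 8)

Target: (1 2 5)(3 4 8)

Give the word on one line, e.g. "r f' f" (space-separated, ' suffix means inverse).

f' r' r' f

  after f': (1 3)(2 5)(4 7)(6 8)
  after r': (1 6 8 5 7 4 3 2)
  after r': (1 5 3 7 4 6 8)
  after f: (1 2 5)(3 4 8)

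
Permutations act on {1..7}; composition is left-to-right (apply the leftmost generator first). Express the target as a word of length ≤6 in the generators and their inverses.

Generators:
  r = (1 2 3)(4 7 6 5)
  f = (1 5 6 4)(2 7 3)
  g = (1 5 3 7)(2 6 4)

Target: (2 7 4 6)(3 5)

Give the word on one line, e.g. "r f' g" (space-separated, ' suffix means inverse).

  after r: (1 2 3)(4 7 6 5)
  after f': (1 3 4 2 7 5 6)
  after g': (1 5 2 3 6 7)
  after f': (2 7 4 6)(3 5)

r f' g' f'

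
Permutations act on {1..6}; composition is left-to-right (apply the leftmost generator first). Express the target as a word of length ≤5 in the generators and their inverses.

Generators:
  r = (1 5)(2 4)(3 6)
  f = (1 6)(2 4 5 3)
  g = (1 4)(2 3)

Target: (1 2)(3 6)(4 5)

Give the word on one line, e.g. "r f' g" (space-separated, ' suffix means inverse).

  after f': (1 6)(2 3 5 4)
  after r: (1 3)(2 6 5)
  after f: (1 2)(3 6)(4 5)

f' r f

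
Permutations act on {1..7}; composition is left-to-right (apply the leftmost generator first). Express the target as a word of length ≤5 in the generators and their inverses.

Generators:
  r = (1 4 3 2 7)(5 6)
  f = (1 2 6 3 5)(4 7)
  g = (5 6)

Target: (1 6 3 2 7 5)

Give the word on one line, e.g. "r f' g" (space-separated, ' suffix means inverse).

r' r' f

  after r': (1 7 2 3 4)(5 6)
  after r': (1 2 4 7 3)
  after f: (1 6 3 2 7 5)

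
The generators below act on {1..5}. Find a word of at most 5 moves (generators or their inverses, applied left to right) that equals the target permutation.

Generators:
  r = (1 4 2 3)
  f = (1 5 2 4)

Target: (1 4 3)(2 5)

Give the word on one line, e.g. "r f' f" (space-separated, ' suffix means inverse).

  after r': (1 3 2 4)
  after r': (1 2)(3 4)
  after f: (1 4 3)(2 5)

r' r' f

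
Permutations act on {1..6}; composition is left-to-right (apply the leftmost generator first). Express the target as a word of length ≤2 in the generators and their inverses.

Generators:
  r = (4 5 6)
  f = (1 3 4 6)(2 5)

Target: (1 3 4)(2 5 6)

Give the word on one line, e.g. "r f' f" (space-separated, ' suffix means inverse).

r' f

  after r': (4 6 5)
  after f: (1 3 4)(2 5 6)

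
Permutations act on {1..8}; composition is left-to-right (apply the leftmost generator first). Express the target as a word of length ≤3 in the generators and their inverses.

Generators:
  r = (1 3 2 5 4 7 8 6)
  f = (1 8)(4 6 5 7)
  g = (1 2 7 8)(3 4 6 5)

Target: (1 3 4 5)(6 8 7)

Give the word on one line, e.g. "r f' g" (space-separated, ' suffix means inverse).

g f' r'

  after g: (1 2 7 8)(3 4 6 5)
  after f': (1 2 5 3 7)
  after r': (1 3 4 5)(6 8 7)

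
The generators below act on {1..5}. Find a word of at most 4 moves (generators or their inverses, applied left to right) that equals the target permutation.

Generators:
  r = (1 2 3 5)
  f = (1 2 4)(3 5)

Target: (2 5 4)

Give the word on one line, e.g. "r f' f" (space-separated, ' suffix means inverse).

r f'

  after r: (1 2 3 5)
  after f': (2 5 4)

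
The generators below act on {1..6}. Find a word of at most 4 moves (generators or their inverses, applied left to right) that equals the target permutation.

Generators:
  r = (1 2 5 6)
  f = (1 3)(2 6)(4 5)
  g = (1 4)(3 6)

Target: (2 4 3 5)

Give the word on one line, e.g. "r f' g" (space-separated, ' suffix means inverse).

  after r: (1 2 5 6)
  after g: (1 2 5 3 6 4)
  after f': (1 6 5)(2 4 3)
  after r: (2 4 3 5)

r g f' r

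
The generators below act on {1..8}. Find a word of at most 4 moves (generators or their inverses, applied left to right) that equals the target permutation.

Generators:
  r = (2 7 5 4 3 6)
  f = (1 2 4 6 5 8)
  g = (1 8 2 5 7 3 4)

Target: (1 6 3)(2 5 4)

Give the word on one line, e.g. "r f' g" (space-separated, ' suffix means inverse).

  after g': (1 4 3 7 5 2 8)
  after r': (1 5 6 3 2 8)
  after f': (1 6 3)(2 5 4)

g' r' f'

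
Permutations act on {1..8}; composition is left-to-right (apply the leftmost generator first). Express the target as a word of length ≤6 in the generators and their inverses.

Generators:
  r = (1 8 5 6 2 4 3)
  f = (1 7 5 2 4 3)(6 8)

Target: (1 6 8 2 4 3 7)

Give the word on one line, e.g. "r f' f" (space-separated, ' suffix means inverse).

f r' f f r'

  after f: (1 7 5 2 4 3)(6 8)
  after r': (1 7 8 5 6)
  after f: (1 5 8 2 4 3)(6 7)
  after f: (1 2 3 7 8 4)(5 6)
  after r': (1 6 8 2 4 3 7)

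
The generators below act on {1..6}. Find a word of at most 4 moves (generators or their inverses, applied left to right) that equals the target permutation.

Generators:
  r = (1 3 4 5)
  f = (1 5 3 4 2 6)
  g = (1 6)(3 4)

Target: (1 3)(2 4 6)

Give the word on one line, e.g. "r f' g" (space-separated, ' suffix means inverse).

  after r: (1 3 4 5)
  after r: (1 4)(3 5)
  after f': (1 3)(2 4 6)

r r f'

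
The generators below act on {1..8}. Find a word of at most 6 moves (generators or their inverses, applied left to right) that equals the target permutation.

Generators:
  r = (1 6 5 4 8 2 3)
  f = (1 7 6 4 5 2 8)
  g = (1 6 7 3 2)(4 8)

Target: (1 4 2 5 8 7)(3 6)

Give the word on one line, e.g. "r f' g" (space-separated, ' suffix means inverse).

g g f f

  after g: (1 6 7 3 2)(4 8)
  after g: (1 7 2 6 3)
  after f: (1 6 3 7 8)(2 4 5)
  after f: (1 4 2 5 8 7)(3 6)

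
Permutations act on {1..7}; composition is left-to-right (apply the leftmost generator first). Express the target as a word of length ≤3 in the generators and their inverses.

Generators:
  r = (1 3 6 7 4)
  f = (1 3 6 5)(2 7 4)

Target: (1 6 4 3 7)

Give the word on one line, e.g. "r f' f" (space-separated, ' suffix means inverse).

  after r: (1 3 6 7 4)
  after r: (1 6 4 3 7)

r r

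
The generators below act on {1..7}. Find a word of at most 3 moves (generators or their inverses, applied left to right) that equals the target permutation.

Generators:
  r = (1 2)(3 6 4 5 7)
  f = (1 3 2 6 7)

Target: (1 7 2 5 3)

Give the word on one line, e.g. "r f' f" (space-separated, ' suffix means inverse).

r f' r'

  after r: (1 2)(3 6 4 5 7)
  after f': (1 3 2 7)(4 5 6)
  after r': (1 7 2 5 3)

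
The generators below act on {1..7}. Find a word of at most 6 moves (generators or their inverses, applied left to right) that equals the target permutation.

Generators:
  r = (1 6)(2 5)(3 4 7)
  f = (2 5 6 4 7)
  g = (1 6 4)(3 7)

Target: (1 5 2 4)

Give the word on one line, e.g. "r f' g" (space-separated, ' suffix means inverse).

g f' r r

  after g: (1 6 4)(3 7)
  after f': (1 5 2 7 3 4)
  after r: (1 2 3 7 4 6)
  after r: (1 5 2 4)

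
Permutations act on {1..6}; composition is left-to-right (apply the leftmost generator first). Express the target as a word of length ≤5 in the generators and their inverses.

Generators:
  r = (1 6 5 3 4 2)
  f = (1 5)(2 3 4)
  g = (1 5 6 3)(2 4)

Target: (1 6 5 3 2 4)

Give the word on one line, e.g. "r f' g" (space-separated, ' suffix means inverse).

f' f' r

  after f': (1 5)(2 4 3)
  after f': (2 3 4)
  after r: (1 6 5 3 2 4)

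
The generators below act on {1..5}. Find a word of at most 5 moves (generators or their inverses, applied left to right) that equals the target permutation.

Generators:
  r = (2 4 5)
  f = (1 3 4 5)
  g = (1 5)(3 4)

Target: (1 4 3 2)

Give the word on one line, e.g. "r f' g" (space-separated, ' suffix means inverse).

g' f r f f

  after g': (1 5)(3 4)
  after f: (3 5)
  after r: (2 4 5 3)
  after f: (1 3 2 5 4)
  after f: (1 4 3 2)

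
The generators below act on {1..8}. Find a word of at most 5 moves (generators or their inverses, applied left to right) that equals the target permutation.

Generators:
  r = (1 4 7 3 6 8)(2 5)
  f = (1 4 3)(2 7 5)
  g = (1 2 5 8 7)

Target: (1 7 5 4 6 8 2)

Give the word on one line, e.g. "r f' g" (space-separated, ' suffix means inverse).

f g' r

  after f: (1 4 3)(2 7 5)
  after g': (1 4 3 7 2 8 5)
  after r: (1 7 5 4 6 8 2)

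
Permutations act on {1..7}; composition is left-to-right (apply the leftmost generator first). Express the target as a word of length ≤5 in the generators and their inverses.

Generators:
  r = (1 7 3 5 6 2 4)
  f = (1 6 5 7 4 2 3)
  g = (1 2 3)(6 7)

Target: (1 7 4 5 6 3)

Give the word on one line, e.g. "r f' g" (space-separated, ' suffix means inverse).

  after r: (1 7 3 5 6 2 4)
  after f': (1 5)(2 7)(3 6 4)
  after r: (1 6)(2 3)(4 5 7)
  after g': (1 7 4 5 6 3)

r f' r g'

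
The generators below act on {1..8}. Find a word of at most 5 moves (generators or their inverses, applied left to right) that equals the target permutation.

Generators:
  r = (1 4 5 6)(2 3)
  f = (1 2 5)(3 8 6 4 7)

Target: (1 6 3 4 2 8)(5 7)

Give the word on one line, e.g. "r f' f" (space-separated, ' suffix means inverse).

  after f': (1 5 2)(3 7 4 6 8)
  after r': (1 4 5 3 7)(2 6 8)
  after f': (1 6 3 4 2 8)(5 7)

f' r' f'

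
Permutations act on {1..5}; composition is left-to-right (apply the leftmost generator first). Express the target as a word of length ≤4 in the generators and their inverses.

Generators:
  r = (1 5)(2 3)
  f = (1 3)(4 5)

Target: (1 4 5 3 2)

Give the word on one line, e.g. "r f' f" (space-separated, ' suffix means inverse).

  after r: (1 5)(2 3)
  after f: (1 4 5 3 2)
  after r': (1 4)(2 5)
  after r': (1 4 5 3 2)

r f r' r'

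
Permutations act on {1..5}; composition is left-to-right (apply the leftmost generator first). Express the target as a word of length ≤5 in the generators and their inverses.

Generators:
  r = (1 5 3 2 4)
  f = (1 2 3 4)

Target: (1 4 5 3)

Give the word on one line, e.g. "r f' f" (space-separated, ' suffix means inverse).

r' r' r' f

  after r': (1 4 2 3 5)
  after r': (1 2 5 4 3)
  after r': (1 3 4 5 2)
  after f: (1 4 5 3)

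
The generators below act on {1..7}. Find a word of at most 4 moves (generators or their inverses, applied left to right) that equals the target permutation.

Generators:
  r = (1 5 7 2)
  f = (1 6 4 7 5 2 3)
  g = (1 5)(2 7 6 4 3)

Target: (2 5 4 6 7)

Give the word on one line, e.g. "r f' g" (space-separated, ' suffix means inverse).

  after g: (1 5)(2 7 6 4 3)
  after r': (2 5)(3 7 6 4)
  after g': (1 5 3 2)
  after g': (2 5 4 6 7)

g r' g' g'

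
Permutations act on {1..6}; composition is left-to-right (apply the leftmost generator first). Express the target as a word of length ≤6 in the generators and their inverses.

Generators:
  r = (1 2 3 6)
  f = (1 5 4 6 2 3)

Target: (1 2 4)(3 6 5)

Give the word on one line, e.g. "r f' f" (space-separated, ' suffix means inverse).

f f f f

  after f: (1 5 4 6 2 3)
  after f: (1 4 2)(3 5 6)
  after f: (1 6)(2 5)(3 4)
  after f: (1 2 4)(3 6 5)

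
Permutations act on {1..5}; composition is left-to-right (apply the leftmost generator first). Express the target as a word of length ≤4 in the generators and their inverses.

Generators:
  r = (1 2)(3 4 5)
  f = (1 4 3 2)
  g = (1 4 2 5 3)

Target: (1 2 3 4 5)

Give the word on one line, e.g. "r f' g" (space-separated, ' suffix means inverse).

  after g: (1 4 2 5 3)
  after g: (1 2 3 4 5)

g g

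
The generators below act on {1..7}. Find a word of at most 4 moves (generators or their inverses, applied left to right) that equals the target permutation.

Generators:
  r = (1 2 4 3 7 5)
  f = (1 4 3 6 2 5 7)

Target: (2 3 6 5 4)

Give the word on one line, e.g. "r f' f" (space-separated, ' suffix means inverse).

  after f: (1 4 3 6 2 5 7)
  after r': (1 2 7 5 3 6)
  after r': (2 3 6 5 4)

f r' r'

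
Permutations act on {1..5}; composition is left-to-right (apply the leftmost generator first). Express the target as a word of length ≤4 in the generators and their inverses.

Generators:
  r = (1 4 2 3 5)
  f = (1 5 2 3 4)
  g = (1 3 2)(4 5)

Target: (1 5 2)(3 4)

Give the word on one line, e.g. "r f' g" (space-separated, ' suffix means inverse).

  after r: (1 4 2 3 5)
  after g': (1 5 2)(3 4)

r g'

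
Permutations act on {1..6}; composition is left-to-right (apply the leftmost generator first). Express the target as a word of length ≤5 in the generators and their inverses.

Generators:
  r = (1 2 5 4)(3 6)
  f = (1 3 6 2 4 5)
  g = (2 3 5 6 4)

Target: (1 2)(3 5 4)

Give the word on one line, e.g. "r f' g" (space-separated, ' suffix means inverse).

  after g: (2 3 5 6 4)
  after r': (1 4)(2 6 5 3)
  after g': (1 6 3 4)(2 5)
  after f: (1 2)(3 5 4)

g r' g' f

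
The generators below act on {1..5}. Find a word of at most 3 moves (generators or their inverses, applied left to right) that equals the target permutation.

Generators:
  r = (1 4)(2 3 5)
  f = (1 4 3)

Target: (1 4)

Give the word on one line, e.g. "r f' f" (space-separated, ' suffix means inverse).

  after r': (1 4)(2 5 3)
  after r': (2 3 5)
  after r': (1 4)

r' r' r'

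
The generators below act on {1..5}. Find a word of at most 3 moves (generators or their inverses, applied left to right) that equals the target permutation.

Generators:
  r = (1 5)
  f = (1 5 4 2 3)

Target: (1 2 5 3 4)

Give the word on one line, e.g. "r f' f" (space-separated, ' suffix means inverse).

  after f: (1 5 4 2 3)
  after f: (1 4 3 5 2)
  after f: (1 2 5 3 4)

f f f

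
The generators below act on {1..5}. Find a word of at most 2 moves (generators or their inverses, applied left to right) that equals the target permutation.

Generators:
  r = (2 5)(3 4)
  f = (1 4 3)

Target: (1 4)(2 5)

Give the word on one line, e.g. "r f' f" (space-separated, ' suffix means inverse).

  after r': (2 5)(3 4)
  after f: (1 4)(2 5)

r' f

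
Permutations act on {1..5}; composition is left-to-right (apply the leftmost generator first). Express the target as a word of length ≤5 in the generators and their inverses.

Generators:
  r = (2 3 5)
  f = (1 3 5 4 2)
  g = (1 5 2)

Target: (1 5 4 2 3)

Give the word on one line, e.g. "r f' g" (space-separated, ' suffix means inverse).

g r' f

  after g: (1 5 2)
  after r': (1 3 2)
  after f: (1 5 4 2 3)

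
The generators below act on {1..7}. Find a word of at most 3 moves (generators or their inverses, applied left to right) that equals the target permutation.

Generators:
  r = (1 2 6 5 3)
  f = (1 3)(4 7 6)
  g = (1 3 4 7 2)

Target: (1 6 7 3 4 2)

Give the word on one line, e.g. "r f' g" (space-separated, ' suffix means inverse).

  after g: (1 3 4 7 2)
  after g: (1 4 2 3 7)
  after f': (1 6 7 3 4 2)

g g f'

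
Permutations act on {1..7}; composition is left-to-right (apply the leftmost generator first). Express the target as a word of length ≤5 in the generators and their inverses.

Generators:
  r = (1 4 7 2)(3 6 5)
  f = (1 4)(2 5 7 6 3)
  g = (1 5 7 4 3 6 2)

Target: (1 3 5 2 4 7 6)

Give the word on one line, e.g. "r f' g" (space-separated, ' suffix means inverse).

r' g' f' r f'

  after r': (1 2 7 4)(3 5 6)
  after g': (1 6 4 2 5 3)
  after f': (1 7 5 6)(3 4)
  after r: (1 2)(3 7)(4 6)
  after f': (1 3 5 2 4 7 6)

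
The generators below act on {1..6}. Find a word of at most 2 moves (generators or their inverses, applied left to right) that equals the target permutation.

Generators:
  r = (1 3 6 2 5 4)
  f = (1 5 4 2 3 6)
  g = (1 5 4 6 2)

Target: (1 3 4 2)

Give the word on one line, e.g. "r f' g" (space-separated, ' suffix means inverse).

r g'

  after r: (1 3 6 2 5 4)
  after g': (1 3 4 2)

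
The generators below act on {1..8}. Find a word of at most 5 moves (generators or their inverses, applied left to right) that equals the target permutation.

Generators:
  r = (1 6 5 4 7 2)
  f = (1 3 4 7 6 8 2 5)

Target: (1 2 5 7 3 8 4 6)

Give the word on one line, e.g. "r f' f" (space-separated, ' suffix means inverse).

  after f: (1 3 4 7 6 8 2 5)
  after r: (1 3 7 5 6 8)(2 4)
  after r: (1 3 2 7 4)(6 8)
  after f': (2 4 5)(3 8 7)
  after r': (1 2 5 7 3 8 4 6)

f r r f' r'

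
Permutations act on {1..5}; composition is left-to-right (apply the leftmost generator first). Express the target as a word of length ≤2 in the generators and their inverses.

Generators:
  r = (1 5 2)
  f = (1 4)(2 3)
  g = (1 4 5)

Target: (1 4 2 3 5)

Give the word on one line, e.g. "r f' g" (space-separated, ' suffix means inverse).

  after f: (1 4)(2 3)
  after r': (1 4 2 3 5)

f r'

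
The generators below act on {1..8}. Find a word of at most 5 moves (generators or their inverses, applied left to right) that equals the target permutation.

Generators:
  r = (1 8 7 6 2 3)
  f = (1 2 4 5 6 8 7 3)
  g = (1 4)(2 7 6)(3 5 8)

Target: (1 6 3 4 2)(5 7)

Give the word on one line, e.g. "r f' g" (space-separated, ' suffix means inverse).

  after g: (1 4)(2 7 6)(3 5 8)
  after f': (1 2 8 7 5 6)(3 4)
  after r': (1 6 3 4 2)(5 7)

g f' r'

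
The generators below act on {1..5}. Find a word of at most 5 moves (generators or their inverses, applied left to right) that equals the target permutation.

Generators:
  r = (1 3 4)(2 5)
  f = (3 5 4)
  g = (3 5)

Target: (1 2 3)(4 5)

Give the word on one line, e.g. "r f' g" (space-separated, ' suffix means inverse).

r g r f

  after r: (1 3 4)(2 5)
  after g: (1 5 2 3 4)
  after r: (1 2 4 3)
  after f: (1 2 3)(4 5)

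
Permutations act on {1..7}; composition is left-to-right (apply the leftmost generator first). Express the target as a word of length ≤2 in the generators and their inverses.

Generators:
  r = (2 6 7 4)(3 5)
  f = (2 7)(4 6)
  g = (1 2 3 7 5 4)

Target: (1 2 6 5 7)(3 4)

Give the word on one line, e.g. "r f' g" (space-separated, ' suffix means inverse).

  after r: (2 6 7 4)(3 5)
  after g: (1 2 6 5 7)(3 4)

r g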